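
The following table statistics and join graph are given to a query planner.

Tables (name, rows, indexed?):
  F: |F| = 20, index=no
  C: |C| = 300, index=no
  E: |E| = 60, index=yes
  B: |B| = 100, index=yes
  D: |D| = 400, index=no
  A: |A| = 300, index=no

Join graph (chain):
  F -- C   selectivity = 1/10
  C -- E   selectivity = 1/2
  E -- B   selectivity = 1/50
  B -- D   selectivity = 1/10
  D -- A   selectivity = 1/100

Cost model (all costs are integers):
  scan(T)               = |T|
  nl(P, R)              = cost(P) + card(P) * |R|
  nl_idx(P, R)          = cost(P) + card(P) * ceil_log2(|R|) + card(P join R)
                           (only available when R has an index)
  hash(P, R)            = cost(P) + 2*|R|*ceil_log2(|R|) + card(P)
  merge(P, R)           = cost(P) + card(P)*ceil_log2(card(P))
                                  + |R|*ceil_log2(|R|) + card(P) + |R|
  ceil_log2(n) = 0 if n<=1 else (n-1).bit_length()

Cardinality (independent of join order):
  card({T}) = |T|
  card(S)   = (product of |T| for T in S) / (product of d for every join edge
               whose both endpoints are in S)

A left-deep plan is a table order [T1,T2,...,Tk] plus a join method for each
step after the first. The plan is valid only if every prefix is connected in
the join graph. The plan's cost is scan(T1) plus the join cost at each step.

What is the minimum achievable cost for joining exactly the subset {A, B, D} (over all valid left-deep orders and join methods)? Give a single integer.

Selinger DP over subsets of {A,B,D}:
  {B}: scan cost=100, card=100
  {D}: scan cost=400, card=400
  {A}: scan cost=300, card=300
  {BD}: card=4000; try (B,hash)→2200, (D,merge)→4900, (B,merge)→5200, (B,nl_idx)→7200, (D,hash)→7400, (D,nl)→40100 …(+1); best=2200 via (B,hash)
  {AD}: card=1200; try (A,hash)→6200, (D,merge)→7300, (A,merge)→7400, (D,hash)→7800, (D,nl)→120300, (A,nl)→120400; best=6200 via (A,hash)
  {ABD}: card=12000; try (B,hash)→8800, (A,hash)→11600, (B,merge)→21400, (B,nl_idx)→26600, (A,merge)→57200, (B,nl)→126200 …(+1); best=8800 via (B,hash)

8800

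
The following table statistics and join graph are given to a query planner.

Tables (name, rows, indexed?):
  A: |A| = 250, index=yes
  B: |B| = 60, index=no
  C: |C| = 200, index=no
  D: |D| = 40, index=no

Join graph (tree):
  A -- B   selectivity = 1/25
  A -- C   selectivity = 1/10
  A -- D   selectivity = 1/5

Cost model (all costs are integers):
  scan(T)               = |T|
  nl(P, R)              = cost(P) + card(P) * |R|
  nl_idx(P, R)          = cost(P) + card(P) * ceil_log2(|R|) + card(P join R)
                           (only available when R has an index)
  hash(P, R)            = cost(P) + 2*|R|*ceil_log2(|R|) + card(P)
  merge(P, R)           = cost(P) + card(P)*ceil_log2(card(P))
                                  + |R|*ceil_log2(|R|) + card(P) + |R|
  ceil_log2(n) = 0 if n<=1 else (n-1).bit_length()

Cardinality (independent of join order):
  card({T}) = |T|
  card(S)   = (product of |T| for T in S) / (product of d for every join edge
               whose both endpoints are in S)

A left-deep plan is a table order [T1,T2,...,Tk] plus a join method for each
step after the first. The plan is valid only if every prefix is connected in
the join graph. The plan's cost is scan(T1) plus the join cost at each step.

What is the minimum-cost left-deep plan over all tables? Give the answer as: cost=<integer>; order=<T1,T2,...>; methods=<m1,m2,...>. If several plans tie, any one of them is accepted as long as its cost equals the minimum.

Selinger DP (subsets sized 1..n):
  {A}: scan cost=250, card=250
  {B}: scan cost=60, card=60
  {C}: scan cost=200, card=200
  {D}: scan cost=40, card=40
  {AB}: card=600; try (A,nl_idx)→1140, (B,hash)→1220, (A,merge)→2730, (B,merge)→2920, (A,hash)→4120, (A,nl)→15060 …(+1); best=1140 via (A,nl_idx)
  {AC}: card=5000; try (C,hash)→3700, (A,merge)→4250, (C,merge)→4300, (A,hash)→4400, (A,nl_idx)→6800, (A,nl)→50200 …(+1); best=3700 via (C,hash)
  {AD}: card=2000; try (D,hash)→980, (A,nl_idx)→2360, (A,merge)→2570, (D,merge)→2780, (A,hash)→4080, (A,nl)→10040 …(+1); best=980 via (D,hash)
  {ABC}: card=12000; try (C,hash)→4940, (B,hash)→9420, (C,merge)→9540, (B,merge)→74120, (C,nl)→121140, (B,nl)→303700; best=4940 via (C,hash)
  {ABD}: card=4800; try (D,hash)→2220, (B,hash)→3700, (D,merge)→8020, (D,nl)→25140, (B,merge)→25400, (B,nl)→120980; best=2220 via (D,hash)
  {ACD}: card=40000; try (C,hash)→6180, (D,hash)→9180, (C,merge)→26780, (D,merge)→73980, (D,nl)→203700, (C,nl)→400980; best=6180 via (C,hash)
  {ABCD}: card=96000; try (C,hash)→10220, (D,hash)→17420, (B,hash)→46900, (C,merge)→71220, (D,merge)→185220, (D,nl)→484940 …(+3); best=10220 via (C,hash)

cost=10220; order=B,A,D,C; methods=nl_idx,hash,hash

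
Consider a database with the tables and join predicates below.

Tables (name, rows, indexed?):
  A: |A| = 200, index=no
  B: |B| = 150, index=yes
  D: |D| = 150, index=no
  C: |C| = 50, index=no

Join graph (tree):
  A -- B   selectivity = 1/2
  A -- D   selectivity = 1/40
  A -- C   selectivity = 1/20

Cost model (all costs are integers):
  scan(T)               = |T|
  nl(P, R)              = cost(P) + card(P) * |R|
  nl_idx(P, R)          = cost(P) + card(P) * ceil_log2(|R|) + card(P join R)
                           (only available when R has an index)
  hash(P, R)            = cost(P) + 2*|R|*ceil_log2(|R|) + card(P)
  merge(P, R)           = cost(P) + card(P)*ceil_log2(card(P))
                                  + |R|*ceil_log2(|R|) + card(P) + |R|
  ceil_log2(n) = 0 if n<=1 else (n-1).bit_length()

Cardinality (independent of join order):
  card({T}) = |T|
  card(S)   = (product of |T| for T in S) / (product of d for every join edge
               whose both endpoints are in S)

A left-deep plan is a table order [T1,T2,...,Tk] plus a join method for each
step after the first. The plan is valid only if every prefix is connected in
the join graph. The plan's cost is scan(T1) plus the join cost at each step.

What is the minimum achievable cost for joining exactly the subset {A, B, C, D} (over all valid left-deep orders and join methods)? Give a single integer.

Selinger DP over subsets of {A,B,C,D}:
  {A}: scan cost=200, card=200
  {B}: scan cost=150, card=150
  {D}: scan cost=150, card=150
  {C}: scan cost=50, card=50
  {AB}: card=15000; try (B,hash)→2800, (A,merge)→3300, (B,merge)→3350, (A,hash)→3500, (B,nl_idx)→16800, (A,nl)→30150 …(+1); best=2800 via (B,hash)
  {AD}: card=750; try (D,hash)→2800, (A,merge)→3300, (D,merge)→3350, (A,hash)→3500, (A,nl)→30150, (D,nl)→30200; best=2800 via (D,hash)
  {AC}: card=500; try (C,hash)→1000, (A,merge)→2200, (C,merge)→2350, (A,hash)→3300, (A,nl)→10050, (C,nl)→10200; best=1000 via (C,hash)
  {ABD}: card=56250; try (B,hash)→5950, (B,merge)→12400, (D,hash)→20200, (B,nl_idx)→65050, (B,nl)→115300, (D,merge)→229150 …(+1); best=5950 via (B,hash)
  {ABC}: card=37500; try (B,hash)→3900, (B,merge)→7350, (C,hash)→18400, (B,nl_idx)→42500, (B,nl)→76000, (C,merge)→228150 …(+1); best=3900 via (B,hash)
  {ACD}: card=1875; try (D,hash)→3900, (C,hash)→4150, (D,merge)→7350, (C,merge)→11400, (C,nl)→40300, (D,nl)→76000; best=3900 via (D,hash)
  {ABCD}: card=140625; try (B,hash)→8175, (B,merge)→27750, (D,hash)→43800, (C,hash)→62800, (B,nl_idx)→159525, (B,nl)→285150 …(+4); best=8175 via (B,hash)

8175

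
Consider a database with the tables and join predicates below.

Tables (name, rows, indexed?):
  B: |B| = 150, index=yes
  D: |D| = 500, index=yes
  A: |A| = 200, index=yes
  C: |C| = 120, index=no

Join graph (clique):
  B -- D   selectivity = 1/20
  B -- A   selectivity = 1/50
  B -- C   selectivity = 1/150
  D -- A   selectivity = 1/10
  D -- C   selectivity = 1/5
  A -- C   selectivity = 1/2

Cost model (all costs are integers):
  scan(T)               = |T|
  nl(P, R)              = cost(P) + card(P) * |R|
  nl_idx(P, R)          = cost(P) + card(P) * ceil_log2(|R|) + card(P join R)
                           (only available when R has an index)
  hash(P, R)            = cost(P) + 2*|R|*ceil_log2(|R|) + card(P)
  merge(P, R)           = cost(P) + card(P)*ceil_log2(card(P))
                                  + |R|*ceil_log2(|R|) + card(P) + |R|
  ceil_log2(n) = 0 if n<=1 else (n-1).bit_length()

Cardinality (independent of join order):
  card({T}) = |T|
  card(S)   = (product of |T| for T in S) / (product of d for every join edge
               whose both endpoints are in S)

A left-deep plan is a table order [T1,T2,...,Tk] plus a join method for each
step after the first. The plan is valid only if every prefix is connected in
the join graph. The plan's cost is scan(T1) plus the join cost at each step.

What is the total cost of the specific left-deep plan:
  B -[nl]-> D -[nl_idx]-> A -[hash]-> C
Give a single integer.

109830

step 1: scan B: cost=150, card=150
step 2: join D via nl
    card(P join D) = 150*500/(20) = 3750
    cost = 150 + 150*500 = 75150
step 3: join A via nl_idx
    card(P join A) = 3750*200/(50*10) = 1500
    cost = 75150 + 3750*8 + 1500 = 106650
step 4: join C via hash
    card(P join C) = 1500*120/(150*5*2) = 120
    cost = 106650 + 2*120*7 + 1500 = 109830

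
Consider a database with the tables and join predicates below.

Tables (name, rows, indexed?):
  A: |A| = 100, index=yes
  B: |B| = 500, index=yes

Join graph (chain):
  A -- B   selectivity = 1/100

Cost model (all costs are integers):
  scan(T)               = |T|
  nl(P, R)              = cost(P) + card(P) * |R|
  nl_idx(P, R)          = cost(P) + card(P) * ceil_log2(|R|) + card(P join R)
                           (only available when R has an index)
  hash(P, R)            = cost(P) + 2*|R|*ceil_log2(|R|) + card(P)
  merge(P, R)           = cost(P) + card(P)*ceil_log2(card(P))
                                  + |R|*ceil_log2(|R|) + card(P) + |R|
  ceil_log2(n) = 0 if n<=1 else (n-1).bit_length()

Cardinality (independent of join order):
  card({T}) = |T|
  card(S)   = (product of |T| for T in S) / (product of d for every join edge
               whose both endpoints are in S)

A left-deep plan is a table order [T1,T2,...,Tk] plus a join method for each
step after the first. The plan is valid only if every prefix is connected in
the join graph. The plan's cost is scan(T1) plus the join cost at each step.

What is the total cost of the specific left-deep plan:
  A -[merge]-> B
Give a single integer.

5900

step 1: scan A: cost=100, card=100
step 2: join B via merge
    card(P join B) = 100*500/(100) = 500
    cost = 100 + 100*7 + 500*9 + 100 + 500 = 5900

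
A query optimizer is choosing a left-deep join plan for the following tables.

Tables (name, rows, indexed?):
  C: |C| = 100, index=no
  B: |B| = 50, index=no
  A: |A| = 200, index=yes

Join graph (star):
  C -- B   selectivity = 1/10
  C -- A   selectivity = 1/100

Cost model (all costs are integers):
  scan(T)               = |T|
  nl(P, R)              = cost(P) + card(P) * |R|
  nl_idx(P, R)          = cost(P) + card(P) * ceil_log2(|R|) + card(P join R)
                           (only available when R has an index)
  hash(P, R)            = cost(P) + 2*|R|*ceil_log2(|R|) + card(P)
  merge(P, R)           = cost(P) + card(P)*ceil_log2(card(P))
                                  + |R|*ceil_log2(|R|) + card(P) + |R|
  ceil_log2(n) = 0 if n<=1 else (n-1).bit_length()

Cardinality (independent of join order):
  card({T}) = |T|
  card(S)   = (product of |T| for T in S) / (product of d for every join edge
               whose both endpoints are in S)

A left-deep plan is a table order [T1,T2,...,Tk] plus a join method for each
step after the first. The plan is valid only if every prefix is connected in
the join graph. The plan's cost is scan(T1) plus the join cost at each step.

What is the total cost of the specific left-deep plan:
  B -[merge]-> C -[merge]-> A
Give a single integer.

step 1: scan B: cost=50, card=50
step 2: join C via merge
    card(P join C) = 50*100/(10) = 500
    cost = 50 + 50*6 + 100*7 + 50 + 100 = 1200
step 3: join A via merge
    card(P join A) = 500*200/(100) = 1000
    cost = 1200 + 500*9 + 200*8 + 500 + 200 = 8000

8000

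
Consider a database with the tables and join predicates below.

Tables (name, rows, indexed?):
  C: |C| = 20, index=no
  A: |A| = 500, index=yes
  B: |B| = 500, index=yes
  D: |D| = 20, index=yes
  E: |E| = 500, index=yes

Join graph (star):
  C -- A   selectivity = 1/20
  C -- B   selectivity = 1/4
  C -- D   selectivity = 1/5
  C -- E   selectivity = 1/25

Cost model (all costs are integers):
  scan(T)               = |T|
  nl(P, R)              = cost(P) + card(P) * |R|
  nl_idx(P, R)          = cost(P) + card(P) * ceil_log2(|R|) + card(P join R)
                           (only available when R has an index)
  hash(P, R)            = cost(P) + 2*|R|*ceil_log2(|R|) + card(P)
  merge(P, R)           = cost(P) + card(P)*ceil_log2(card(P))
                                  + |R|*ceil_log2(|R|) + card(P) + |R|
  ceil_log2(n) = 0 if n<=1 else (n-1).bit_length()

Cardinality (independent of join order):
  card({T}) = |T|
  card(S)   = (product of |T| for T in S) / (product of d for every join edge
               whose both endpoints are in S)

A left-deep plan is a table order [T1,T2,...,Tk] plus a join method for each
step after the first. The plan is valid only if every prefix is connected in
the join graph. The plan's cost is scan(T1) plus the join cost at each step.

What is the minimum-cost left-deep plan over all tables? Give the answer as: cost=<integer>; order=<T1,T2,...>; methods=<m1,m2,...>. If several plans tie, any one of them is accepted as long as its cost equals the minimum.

cost=60800; order=C,E,D,A,B; methods=nl_idx,hash,hash,hash

Selinger DP (subsets sized 1..n):
  {C}: scan cost=20, card=20
  {A}: scan cost=500, card=500
  {B}: scan cost=500, card=500
  {D}: scan cost=20, card=20
  {E}: scan cost=500, card=500
  {AC}: card=500; try (A,nl_idx)→700, (C,hash)→1200, (A,merge)→5140, (C,merge)→5620, (A,hash)→9040, (A,nl)→10020 …(+1); best=700 via (A,nl_idx)
  {BC}: card=2500; try (C,hash)→1200, (B,nl_idx)→2700, (B,merge)→5140, (C,merge)→5620, (B,hash)→9040, (B,nl)→10020 …(+1); best=1200 via (C,hash)
  {CD}: card=80; try (D,nl_idx)→200, (D,hash)→240, (C,hash)→240, (D,merge)→260, (C,merge)→260, (D,nl)→420 …(+1); best=200 via (D,nl_idx)
  {CE}: card=400; try (E,nl_idx)→600, (C,hash)→1200, (E,merge)→5140, (C,merge)→5620, (E,hash)→9040, (E,nl)→10020 …(+1); best=600 via (E,nl_idx)
  {ABC}: card=62500; try (B,hash)→10200, (B,merge)→10700, (A,hash)→12700, (A,merge)→38700, (B,nl_idx)→67700, (A,nl_idx)→86200 …(+2); best=10200 via (B,hash)
  {ACD}: card=2000; try (D,hash)→1400, (A,nl_idx)→2920, (D,nl_idx)→5200, (D,merge)→5820, (A,merge)→5840, (A,hash)→9280 …(+2); best=1400 via (D,hash)
  {ACE}: card=10000; try (A,merge)→9600, (A,hash)→10000, (E,hash)→10200, (E,merge)→10700, (A,nl_idx)→14200, (E,nl_idx)→15200 …(+2); best=9600 via (A,merge)
  {BCD}: card=10000; try (D,hash)→3900, (B,merge)→5840, (B,hash)→9280, (B,nl_idx)→10920, (D,nl_idx)→23700, (D,merge)→33820 …(+2); best=3900 via (D,hash)
  {BCE}: card=50000; try (B,merge)→9600, (B,hash)→10000, (E,hash)→12700, (E,merge)→38700, (B,nl_idx)→54200, (E,nl_idx)→73700 …(+2); best=9600 via (B,merge)
  {CDE}: card=1600; try (D,hash)→1200, (E,nl_idx)→2520, (D,nl_idx)→4200, (D,merge)→4720, (E,merge)→5840, (D,nl)→8600 …(+2); best=1200 via (D,hash)
  {ABCD}: card=250000; try (B,hash)→12400, (A,hash)→22900, (B,merge)→30400, (D,hash)→72900, (A,merge)→158900, (B,nl_idx)→269400 …(+6); best=12400 via (B,hash)
  {ABCE}: card=1250000; try (B,hash)→28600, (A,hash)→68600, (E,hash)→81700, (B,merge)→164600, (A,merge)→864600, (E,merge)→1077700 …(+6); best=28600 via (B,hash)
  {ACDE}: card=40000; try (A,hash)→11800, (E,hash)→12400, (D,hash)→19800, (A,merge)→25400, (E,merge)→30400, (A,nl_idx)→55600 …(+6); best=11800 via (A,hash)
  {BCDE}: card=200000; try (B,hash)→11800, (E,hash)→22900, (B,merge)→25400, (D,hash)→59800, (E,merge)→158900, (B,nl_idx)→215600 …(+6); best=11800 via (B,hash)
  {ABCDE}: card=5000000; try (B,hash)→60800, (A,hash)→220800, (E,hash)→271400, (B,merge)→696800, (D,hash)→1278800, (A,merge)→3816800 …(+10); best=60800 via (B,hash)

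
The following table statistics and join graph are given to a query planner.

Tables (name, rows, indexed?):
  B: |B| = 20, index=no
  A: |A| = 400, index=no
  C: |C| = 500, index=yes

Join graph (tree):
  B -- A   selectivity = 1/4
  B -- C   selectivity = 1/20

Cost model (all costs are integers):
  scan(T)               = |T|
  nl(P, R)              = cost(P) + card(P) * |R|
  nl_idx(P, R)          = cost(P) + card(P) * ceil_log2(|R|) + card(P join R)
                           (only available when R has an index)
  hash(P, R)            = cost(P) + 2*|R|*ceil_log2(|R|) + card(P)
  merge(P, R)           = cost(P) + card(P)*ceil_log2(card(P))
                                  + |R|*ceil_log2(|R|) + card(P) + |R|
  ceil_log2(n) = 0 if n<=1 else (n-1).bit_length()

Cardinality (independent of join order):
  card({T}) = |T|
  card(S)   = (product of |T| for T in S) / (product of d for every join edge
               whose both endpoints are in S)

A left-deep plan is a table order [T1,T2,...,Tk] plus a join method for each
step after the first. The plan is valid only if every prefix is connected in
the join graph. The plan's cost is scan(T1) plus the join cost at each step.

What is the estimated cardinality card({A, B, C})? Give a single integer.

50000

Tables in S: A(400), B(20), C(500)
Edges inside S: B-A(d=4), B-C(d=20)
numerator = 400 * 20 * 500 = 4000000
denominator = 4 * 20 = 80
card(S) = 4000000 / 80 = 50000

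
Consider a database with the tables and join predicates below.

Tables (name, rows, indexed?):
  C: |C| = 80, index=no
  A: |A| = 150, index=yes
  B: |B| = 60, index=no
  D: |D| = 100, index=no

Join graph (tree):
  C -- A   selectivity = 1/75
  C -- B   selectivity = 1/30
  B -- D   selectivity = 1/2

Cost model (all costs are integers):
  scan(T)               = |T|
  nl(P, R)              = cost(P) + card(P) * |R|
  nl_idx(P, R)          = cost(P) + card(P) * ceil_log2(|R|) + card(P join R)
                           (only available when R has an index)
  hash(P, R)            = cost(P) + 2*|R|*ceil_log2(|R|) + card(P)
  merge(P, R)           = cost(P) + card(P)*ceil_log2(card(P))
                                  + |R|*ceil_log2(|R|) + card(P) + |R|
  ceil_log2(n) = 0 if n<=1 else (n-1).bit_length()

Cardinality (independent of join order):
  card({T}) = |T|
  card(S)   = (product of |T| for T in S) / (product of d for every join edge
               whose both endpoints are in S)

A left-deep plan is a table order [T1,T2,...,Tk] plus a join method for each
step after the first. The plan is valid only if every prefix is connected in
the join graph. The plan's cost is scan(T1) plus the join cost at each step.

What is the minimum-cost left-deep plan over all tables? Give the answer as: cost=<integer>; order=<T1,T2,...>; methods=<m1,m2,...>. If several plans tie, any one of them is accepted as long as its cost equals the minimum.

cost=3480; order=C,A,B,D; methods=nl_idx,hash,hash

Selinger DP (subsets sized 1..n):
  {C}: scan cost=80, card=80
  {A}: scan cost=150, card=150
  {B}: scan cost=60, card=60
  {D}: scan cost=100, card=100
  {AC}: card=160; try (A,nl_idx)→880, (C,hash)→1420, (A,merge)→2070, (C,merge)→2140, (A,hash)→2560, (A,nl)→12080 …(+1); best=880 via (A,nl_idx)
  {BC}: card=160; try (B,hash)→880, (C,merge)→1120, (B,merge)→1140, (C,hash)→1240, (C,nl)→4860, (B,nl)→4880; best=880 via (B,hash)
  {BD}: card=3000; try (B,hash)→920, (D,merge)→1280, (B,merge)→1320, (D,hash)→1520, (D,nl)→6060, (B,nl)→6100; best=920 via (B,hash)
  {ABC}: card=320; try (B,hash)→1760, (A,nl_idx)→2480, (B,merge)→2740, (A,hash)→3440, (A,merge)→3670, (B,nl)→10480 …(+1); best=1760 via (B,hash)
  {BCD}: card=8000; try (D,hash)→2440, (D,merge)→3120, (C,hash)→5040, (D,nl)→16880, (C,merge)→40560, (C,nl)→240920; best=2440 via (D,hash)
  {ABCD}: card=16000; try (D,hash)→3480, (D,merge)→5760, (A,hash)→12840, (D,nl)→33760, (A,nl_idx)→82440, (A,merge)→115790 …(+1); best=3480 via (D,hash)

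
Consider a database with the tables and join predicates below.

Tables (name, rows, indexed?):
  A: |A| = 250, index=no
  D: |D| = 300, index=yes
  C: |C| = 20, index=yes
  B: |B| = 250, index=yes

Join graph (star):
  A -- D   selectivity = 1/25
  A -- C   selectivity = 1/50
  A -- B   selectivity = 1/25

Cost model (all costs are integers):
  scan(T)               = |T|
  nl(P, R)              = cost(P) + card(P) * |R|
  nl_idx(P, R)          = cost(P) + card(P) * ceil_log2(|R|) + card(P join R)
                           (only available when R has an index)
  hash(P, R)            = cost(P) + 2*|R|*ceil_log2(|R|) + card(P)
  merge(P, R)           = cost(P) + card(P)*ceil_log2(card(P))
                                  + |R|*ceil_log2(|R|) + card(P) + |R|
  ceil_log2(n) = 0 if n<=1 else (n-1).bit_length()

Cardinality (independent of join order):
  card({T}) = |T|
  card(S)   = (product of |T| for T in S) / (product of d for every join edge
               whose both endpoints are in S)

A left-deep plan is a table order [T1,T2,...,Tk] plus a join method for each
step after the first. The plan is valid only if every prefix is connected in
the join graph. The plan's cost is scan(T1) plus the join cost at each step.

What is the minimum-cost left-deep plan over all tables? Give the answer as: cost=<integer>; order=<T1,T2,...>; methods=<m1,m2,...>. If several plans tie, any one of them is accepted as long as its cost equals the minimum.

cost=8000; order=A,C,D,B; methods=hash,nl_idx,hash

Selinger DP (subsets sized 1..n):
  {A}: scan cost=250, card=250
  {D}: scan cost=300, card=300
  {C}: scan cost=20, card=20
  {B}: scan cost=250, card=250
  {AD}: card=3000; try (A,hash)→4600, (D,merge)→5500, (D,nl_idx)→5500, (A,merge)→5550, (D,hash)→5900, (D,nl)→75250 …(+1); best=4600 via (A,hash)
  {AC}: card=100; try (C,hash)→700, (C,nl_idx)→1600, (A,merge)→2390, (C,merge)→2620, (A,hash)→4040, (A,nl)→5020 …(+1); best=700 via (C,hash)
  {AB}: card=2500; try (B,hash)→4500, (A,hash)→4500, (B,merge)→4750, (B,nl_idx)→4750, (A,merge)→4750, (B,nl)→62750 …(+1); best=4500 via (B,hash)
  {ACD}: card=1200; try (D,nl_idx)→2800, (D,merge)→4500, (D,hash)→6200, (C,hash)→7800, (C,nl_idx)→20800, (D,nl)→30700 …(+2); best=2800 via (D,nl_idx)
  {ABD}: card=30000; try (B,hash)→11600, (D,hash)→12400, (D,merge)→40000, (B,merge)→45850, (D,nl_idx)→57000, (B,nl_idx)→58600 …(+2); best=11600 via (B,hash)
  {ABC}: card=1000; try (B,nl_idx)→2500, (B,merge)→3750, (B,hash)→4800, (C,hash)→7200, (C,nl_idx)→18000, (B,nl)→25700 …(+2); best=2500 via (B,nl_idx)
  {ABCD}: card=12000; try (B,hash)→8000, (D,hash)→8900, (D,merge)→16500, (B,merge)→19450, (D,nl_idx)→23500, (B,nl_idx)→24400 …(+6); best=8000 via (B,hash)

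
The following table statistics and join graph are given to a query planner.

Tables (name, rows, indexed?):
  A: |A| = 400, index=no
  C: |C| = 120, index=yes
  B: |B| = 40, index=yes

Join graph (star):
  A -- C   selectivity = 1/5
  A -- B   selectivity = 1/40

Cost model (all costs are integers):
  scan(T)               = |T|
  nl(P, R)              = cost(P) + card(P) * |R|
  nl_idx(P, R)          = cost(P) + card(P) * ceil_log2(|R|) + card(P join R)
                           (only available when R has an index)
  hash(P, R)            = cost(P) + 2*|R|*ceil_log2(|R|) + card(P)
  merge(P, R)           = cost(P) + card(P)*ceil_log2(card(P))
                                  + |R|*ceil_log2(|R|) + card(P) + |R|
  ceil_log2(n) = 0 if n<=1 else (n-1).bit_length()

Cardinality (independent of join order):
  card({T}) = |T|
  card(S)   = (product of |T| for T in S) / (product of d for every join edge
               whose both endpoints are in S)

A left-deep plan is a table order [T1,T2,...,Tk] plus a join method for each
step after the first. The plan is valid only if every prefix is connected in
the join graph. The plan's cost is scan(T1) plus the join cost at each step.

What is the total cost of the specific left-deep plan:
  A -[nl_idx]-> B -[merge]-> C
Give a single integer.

step 1: scan A: cost=400, card=400
step 2: join B via nl_idx
    card(P join B) = 400*40/(40) = 400
    cost = 400 + 400*6 + 400 = 3200
step 3: join C via merge
    card(P join C) = 400*120/(5) = 9600
    cost = 3200 + 400*9 + 120*7 + 400 + 120 = 8160

8160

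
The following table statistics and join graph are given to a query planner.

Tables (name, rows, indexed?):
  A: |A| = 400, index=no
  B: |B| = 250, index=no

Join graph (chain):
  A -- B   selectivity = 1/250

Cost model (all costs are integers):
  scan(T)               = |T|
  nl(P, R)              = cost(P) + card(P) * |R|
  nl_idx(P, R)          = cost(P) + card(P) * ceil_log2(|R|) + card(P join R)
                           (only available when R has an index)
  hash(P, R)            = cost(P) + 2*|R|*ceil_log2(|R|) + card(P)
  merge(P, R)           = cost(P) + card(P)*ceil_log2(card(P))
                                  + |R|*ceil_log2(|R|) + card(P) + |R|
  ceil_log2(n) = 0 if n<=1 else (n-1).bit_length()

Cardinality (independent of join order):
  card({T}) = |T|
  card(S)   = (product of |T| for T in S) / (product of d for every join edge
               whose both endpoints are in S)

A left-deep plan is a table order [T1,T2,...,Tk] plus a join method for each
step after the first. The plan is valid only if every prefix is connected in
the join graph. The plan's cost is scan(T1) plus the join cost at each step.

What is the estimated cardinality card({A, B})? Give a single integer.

Tables in S: A(400), B(250)
Edges inside S: A-B(d=250)
numerator = 400 * 250 = 100000
denominator = 250 = 250
card(S) = 100000 / 250 = 400

400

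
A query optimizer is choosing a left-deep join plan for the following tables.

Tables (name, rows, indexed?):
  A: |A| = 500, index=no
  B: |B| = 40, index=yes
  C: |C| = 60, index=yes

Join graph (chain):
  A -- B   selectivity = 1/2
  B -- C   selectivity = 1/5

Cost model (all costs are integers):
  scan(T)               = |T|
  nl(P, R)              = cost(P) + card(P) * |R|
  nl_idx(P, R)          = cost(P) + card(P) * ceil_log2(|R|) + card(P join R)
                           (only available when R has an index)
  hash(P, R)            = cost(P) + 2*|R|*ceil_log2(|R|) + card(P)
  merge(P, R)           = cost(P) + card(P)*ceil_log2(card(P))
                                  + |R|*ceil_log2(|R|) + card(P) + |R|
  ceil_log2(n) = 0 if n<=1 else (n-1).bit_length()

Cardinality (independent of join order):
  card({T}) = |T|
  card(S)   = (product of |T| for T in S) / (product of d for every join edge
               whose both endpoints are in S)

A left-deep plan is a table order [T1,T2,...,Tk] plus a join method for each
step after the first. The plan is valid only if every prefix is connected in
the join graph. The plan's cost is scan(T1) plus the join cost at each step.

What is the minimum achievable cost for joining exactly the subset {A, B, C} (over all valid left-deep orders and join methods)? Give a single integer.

10080

Selinger DP over subsets of {A,B,C}:
  {A}: scan cost=500, card=500
  {B}: scan cost=40, card=40
  {C}: scan cost=60, card=60
  {AB}: card=10000; try (B,hash)→1480, (A,merge)→5320, (B,merge)→5780, (A,hash)→9080, (B,nl_idx)→13500, (A,nl)→20040 …(+1); best=1480 via (B,hash)
  {BC}: card=480; try (B,hash)→600, (C,merge)→740, (C,nl_idx)→760, (B,merge)→760, (C,hash)→800, (B,nl_idx)→900 …(+2); best=600 via (B,hash)
  {ABC}: card=120000; try (A,hash)→10080, (A,merge)→10400, (C,hash)→12200, (C,merge)→151900, (C,nl_idx)→181480, (A,nl)→240600 …(+1); best=10080 via (A,hash)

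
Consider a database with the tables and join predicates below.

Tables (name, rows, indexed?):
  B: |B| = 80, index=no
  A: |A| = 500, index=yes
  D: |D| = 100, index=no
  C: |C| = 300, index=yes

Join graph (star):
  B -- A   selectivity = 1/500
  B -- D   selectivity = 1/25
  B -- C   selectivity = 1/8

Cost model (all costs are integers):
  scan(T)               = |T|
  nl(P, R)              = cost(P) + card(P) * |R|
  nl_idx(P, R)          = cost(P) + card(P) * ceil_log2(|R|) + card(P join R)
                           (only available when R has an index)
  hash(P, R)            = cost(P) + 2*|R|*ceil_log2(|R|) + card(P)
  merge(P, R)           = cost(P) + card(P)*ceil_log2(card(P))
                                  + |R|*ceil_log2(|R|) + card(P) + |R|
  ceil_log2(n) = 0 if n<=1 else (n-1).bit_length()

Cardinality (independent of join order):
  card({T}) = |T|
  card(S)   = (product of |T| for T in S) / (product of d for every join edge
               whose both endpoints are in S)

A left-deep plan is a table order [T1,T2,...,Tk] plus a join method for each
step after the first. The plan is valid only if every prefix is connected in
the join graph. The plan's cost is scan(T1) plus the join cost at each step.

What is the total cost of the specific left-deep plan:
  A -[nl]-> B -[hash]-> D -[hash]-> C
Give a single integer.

47700

step 1: scan A: cost=500, card=500
step 2: join B via nl
    card(P join B) = 500*80/(500) = 80
    cost = 500 + 500*80 = 40500
step 3: join D via hash
    card(P join D) = 80*100/(25) = 320
    cost = 40500 + 2*100*7 + 80 = 41980
step 4: join C via hash
    card(P join C) = 320*300/(8) = 12000
    cost = 41980 + 2*300*9 + 320 = 47700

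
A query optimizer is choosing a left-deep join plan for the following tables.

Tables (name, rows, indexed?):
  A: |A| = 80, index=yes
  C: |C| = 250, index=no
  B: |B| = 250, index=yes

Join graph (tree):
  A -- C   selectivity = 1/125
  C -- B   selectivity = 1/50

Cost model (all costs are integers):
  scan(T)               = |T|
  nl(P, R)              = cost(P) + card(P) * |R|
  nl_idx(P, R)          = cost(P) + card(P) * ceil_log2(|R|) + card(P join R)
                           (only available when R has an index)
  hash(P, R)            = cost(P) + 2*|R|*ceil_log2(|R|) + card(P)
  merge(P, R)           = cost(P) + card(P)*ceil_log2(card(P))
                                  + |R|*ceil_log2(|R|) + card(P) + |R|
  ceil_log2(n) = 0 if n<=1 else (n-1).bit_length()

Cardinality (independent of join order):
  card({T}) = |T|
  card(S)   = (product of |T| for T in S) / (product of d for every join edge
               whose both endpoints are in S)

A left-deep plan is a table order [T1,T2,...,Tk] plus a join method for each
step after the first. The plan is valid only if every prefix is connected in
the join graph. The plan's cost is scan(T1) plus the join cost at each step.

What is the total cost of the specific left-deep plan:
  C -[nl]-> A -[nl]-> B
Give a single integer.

step 1: scan C: cost=250, card=250
step 2: join A via nl
    card(P join A) = 250*80/(125) = 160
    cost = 250 + 250*80 = 20250
step 3: join B via nl
    card(P join B) = 160*250/(50) = 800
    cost = 20250 + 160*250 = 60250

60250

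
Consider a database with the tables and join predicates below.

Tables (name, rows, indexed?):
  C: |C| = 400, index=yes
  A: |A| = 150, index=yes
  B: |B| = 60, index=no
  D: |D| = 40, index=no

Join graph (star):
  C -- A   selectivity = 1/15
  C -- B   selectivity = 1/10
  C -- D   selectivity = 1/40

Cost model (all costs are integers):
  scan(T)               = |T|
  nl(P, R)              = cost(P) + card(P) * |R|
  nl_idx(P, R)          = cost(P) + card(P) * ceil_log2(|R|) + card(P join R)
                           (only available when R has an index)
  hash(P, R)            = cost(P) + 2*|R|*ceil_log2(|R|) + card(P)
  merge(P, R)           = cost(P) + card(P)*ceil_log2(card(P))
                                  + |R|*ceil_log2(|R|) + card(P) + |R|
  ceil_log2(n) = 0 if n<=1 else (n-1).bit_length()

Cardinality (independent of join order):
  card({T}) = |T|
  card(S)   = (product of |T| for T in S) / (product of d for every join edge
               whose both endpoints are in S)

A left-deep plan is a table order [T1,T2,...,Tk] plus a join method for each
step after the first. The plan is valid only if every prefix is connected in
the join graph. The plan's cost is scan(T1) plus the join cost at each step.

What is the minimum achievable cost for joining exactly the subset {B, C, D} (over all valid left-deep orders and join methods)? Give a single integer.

Selinger DP over subsets of {B,C,D}:
  {C}: scan cost=400, card=400
  {B}: scan cost=60, card=60
  {D}: scan cost=40, card=40
  {BC}: card=2400; try (B,hash)→1520, (C,nl_idx)→3000, (C,merge)→4480, (B,merge)→4820, (C,hash)→7320, (C,nl)→24060 …(+1); best=1520 via (B,hash)
  {CD}: card=400; try (C,nl_idx)→800, (D,hash)→1280, (C,merge)→4320, (D,merge)→4680, (C,hash)→7280, (C,nl)→16040 …(+1); best=800 via (C,nl_idx)
  {BCD}: card=2400; try (B,hash)→1920, (D,hash)→4400, (B,merge)→5220, (B,nl)→24800, (D,merge)→33000, (D,nl)→97520; best=1920 via (B,hash)

1920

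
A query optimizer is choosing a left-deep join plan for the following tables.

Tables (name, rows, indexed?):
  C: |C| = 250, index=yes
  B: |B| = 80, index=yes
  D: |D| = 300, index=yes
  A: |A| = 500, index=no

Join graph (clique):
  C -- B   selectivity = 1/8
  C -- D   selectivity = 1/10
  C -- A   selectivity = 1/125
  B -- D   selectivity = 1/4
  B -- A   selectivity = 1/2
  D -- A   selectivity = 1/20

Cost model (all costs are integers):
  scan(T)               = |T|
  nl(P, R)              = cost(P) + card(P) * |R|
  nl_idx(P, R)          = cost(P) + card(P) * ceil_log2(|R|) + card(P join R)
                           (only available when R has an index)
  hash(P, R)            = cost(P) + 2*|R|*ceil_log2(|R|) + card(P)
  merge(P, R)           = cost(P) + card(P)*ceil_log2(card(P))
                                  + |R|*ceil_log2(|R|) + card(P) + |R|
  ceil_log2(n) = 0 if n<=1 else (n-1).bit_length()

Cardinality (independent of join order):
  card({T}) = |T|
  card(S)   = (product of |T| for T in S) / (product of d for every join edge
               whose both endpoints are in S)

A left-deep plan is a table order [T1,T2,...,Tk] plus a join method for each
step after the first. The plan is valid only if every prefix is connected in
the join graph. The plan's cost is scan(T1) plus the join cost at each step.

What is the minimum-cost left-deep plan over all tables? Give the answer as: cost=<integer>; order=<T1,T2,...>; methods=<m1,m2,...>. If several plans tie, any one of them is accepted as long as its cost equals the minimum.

Selinger DP (subsets sized 1..n):
  {C}: scan cost=250, card=250
  {B}: scan cost=80, card=80
  {D}: scan cost=300, card=300
  {A}: scan cost=500, card=500
  {BC}: card=2500; try (B,hash)→1620, (C,merge)→2970, (B,merge)→3140, (C,nl_idx)→3220, (C,hash)→4160, (B,nl_idx)→4500 …(+2); best=1620 via (B,hash)
  {CD}: card=7500; try (C,hash)→4600, (D,merge)→5500, (C,merge)→5550, (D,hash)→5900, (D,nl_idx)→10000, (C,nl_idx)→10200 …(+2); best=4600 via (C,hash)
  {AC}: card=1000; try (C,hash)→5000, (C,nl_idx)→5500, (A,merge)→7500, (C,merge)→7750, (A,hash)→9500, (A,nl)→125250 …(+1); best=5000 via (C,hash)
  {BD}: card=6000; try (B,hash)→1720, (D,merge)→3720, (B,merge)→3940, (D,hash)→5560, (D,nl_idx)→6800, (B,nl_idx)→8400 …(+2); best=1720 via (B,hash)
  {AB}: card=20000; try (B,hash)→2120, (A,merge)→5720, (B,merge)→6140, (A,hash)→9160, (B,nl_idx)→24000, (A,nl)→40080 …(+1); best=2120 via (B,hash)
  {AD}: card=7500; try (D,hash)→6400, (A,merge)→8300, (D,merge)→8500, (A,hash)→9600, (D,nl_idx)→12500, (A,nl)→150300 …(+1); best=6400 via (D,hash)
  {BCD}: card=18750; try (D,hash)→9520, (C,hash)→11720, (B,hash)→13220, (D,merge)→37120, (D,nl_idx)→42870, (C,nl_idx)→68470 …(+6); best=9520 via (D,hash)
  {ABC}: card=5000; try (B,hash)→7120, (A,hash)→13120, (B,merge)→16640, (B,nl_idx)→17000, (C,hash)→26120, (A,merge)→39120 …(+5); best=7120 via (B,hash)
  {ACD}: card=1500; try (D,hash)→11400, (D,nl_idx)→15500, (C,hash)→17900, (D,merge)→19000, (A,hash)→21100, (C,nl_idx)→67900 …(+5); best=11400 via (D,hash)
  {ABD}: card=75000; try (B,hash)→15020, (A,hash)→16720, (D,hash)→27520, (A,merge)→90720, (B,merge)→112040, (B,nl_idx)→133900 …(+5); best=15020 via (B,hash)
  {ABCD}: card=1875; try (B,hash)→14020, (D,hash)→17520, (B,nl_idx)→23775, (B,merge)→30040, (A,hash)→37270, (D,nl_idx)→53995 …(+9); best=14020 via (B,hash)

cost=14020; order=A,C,D,B; methods=hash,hash,hash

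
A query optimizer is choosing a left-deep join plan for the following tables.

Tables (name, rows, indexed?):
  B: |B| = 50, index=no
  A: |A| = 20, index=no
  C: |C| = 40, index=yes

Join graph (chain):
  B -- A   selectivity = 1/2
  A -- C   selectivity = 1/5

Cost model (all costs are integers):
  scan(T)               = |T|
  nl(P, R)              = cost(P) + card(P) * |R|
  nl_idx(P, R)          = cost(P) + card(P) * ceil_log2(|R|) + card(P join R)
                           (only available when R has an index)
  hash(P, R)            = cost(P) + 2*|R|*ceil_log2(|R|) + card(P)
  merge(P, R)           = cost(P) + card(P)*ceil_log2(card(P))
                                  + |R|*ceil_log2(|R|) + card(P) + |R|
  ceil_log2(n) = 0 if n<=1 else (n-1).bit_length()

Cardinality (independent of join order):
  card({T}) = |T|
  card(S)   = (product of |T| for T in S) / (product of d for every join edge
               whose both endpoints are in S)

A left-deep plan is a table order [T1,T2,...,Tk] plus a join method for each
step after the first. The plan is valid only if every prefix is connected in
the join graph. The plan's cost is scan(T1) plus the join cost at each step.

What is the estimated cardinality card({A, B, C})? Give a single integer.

Tables in S: A(20), B(50), C(40)
Edges inside S: B-A(d=2), A-C(d=5)
numerator = 20 * 50 * 40 = 40000
denominator = 2 * 5 = 10
card(S) = 40000 / 10 = 4000

4000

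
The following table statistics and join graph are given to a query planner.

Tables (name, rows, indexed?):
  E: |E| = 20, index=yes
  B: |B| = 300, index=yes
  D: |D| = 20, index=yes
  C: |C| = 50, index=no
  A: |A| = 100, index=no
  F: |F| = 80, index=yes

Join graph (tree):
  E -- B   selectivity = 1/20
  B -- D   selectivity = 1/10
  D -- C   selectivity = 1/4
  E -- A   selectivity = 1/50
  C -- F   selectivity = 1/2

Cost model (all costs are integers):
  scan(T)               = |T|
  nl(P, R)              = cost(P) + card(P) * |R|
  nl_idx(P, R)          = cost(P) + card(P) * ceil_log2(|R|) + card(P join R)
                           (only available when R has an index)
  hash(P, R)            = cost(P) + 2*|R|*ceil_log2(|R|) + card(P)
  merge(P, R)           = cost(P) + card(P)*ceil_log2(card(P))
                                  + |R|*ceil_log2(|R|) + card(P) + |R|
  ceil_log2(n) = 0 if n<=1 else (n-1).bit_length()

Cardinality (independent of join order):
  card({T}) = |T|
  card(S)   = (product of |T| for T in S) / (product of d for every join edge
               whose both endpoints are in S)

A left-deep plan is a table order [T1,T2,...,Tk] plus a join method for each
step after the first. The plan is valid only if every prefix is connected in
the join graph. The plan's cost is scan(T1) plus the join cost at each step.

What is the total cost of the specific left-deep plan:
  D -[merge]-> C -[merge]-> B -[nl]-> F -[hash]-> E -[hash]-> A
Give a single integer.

step 1: scan D: cost=20, card=20
step 2: join C via merge
    card(P join C) = 20*50/(4) = 250
    cost = 20 + 20*5 + 50*6 + 20 + 50 = 490
step 3: join B via merge
    card(P join B) = 250*300/(10) = 7500
    cost = 490 + 250*8 + 300*9 + 250 + 300 = 5740
step 4: join F via nl
    card(P join F) = 7500*80/(2) = 300000
    cost = 5740 + 7500*80 = 605740
step 5: join E via hash
    card(P join E) = 300000*20/(20) = 300000
    cost = 605740 + 2*20*5 + 300000 = 905940
step 6: join A via hash
    card(P join A) = 300000*100/(50) = 600000
    cost = 905940 + 2*100*7 + 300000 = 1207340

1207340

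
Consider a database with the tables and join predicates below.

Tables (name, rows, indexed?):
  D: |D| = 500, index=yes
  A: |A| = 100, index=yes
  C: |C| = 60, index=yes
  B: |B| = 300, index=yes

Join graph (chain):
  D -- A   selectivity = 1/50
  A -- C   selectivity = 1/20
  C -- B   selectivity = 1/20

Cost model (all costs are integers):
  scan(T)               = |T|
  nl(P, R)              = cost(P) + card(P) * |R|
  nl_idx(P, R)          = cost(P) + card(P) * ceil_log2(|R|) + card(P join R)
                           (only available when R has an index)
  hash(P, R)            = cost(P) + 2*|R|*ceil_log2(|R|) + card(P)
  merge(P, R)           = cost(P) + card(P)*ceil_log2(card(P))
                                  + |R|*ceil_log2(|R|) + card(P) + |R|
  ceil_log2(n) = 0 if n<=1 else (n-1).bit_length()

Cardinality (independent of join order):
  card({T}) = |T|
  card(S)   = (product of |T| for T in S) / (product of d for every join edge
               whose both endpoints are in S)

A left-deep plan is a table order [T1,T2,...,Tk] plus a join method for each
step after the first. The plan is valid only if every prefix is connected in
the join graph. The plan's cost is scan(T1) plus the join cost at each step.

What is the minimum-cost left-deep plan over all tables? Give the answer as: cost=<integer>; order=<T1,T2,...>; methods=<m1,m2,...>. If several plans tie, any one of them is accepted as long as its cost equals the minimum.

Selinger DP (subsets sized 1..n):
  {D}: scan cost=500, card=500
  {A}: scan cost=100, card=100
  {C}: scan cost=60, card=60
  {B}: scan cost=300, card=300
  {AD}: card=1000; try (D,nl_idx)→2000, (A,hash)→2400, (A,nl_idx)→5000, (D,merge)→5900, (A,merge)→6300, (D,hash)→9200 …(+2); best=2000 via (D,nl_idx)
  {AC}: card=300; try (A,nl_idx)→780, (C,hash)→920, (C,nl_idx)→1000, (A,merge)→1280, (C,merge)→1320, (A,hash)→1520 …(+2); best=780 via (A,nl_idx)
  {BC}: card=900; try (C,hash)→1320, (B,nl_idx)→1500, (C,nl_idx)→3000, (B,merge)→3480, (C,merge)→3720, (B,hash)→5520 …(+2); best=1320 via (C,hash)
  {ACD}: card=3000; try (C,hash)→3720, (D,nl_idx)→6480, (D,merge)→8780, (D,hash)→10080, (C,nl_idx)→11000, (C,merge)→13420 …(+2); best=3720 via (C,hash)
  {ABC}: card=4500; try (A,hash)→3620, (B,hash)→6480, (B,merge)→6780, (B,nl_idx)→7980, (A,merge)→12020, (A,nl_idx)→12120 …(+2); best=3620 via (A,hash)
  {ABCD}: card=45000; try (B,hash)→12120, (D,hash)→17120, (B,merge)→45720, (D,merge)→71620, (B,nl_idx)→75720, (D,nl_idx)→89120 …(+2); best=12120 via (B,hash)

cost=12120; order=A,D,C,B; methods=nl_idx,hash,hash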